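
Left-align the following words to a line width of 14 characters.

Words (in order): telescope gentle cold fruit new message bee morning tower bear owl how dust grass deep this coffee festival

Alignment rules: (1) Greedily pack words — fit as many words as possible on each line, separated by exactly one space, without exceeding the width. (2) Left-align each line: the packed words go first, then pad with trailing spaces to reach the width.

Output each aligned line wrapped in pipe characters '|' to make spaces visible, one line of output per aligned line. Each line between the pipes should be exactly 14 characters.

Line 1: ['telescope'] (min_width=9, slack=5)
Line 2: ['gentle', 'cold'] (min_width=11, slack=3)
Line 3: ['fruit', 'new'] (min_width=9, slack=5)
Line 4: ['message', 'bee'] (min_width=11, slack=3)
Line 5: ['morning', 'tower'] (min_width=13, slack=1)
Line 6: ['bear', 'owl', 'how'] (min_width=12, slack=2)
Line 7: ['dust', 'grass'] (min_width=10, slack=4)
Line 8: ['deep', 'this'] (min_width=9, slack=5)
Line 9: ['coffee'] (min_width=6, slack=8)
Line 10: ['festival'] (min_width=8, slack=6)

Answer: |telescope     |
|gentle cold   |
|fruit new     |
|message bee   |
|morning tower |
|bear owl how  |
|dust grass    |
|deep this     |
|coffee        |
|festival      |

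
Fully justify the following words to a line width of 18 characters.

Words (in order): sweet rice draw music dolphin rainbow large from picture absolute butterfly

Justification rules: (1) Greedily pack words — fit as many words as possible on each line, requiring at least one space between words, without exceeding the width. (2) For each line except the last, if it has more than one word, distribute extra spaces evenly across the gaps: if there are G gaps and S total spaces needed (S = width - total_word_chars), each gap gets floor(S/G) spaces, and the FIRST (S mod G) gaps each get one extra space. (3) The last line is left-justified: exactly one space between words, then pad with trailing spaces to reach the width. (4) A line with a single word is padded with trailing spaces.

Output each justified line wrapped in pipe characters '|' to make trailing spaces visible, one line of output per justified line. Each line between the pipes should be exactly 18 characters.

Answer: |sweet   rice  draw|
|music      dolphin|
|rainbow large from|
|picture   absolute|
|butterfly         |

Derivation:
Line 1: ['sweet', 'rice', 'draw'] (min_width=15, slack=3)
Line 2: ['music', 'dolphin'] (min_width=13, slack=5)
Line 3: ['rainbow', 'large', 'from'] (min_width=18, slack=0)
Line 4: ['picture', 'absolute'] (min_width=16, slack=2)
Line 5: ['butterfly'] (min_width=9, slack=9)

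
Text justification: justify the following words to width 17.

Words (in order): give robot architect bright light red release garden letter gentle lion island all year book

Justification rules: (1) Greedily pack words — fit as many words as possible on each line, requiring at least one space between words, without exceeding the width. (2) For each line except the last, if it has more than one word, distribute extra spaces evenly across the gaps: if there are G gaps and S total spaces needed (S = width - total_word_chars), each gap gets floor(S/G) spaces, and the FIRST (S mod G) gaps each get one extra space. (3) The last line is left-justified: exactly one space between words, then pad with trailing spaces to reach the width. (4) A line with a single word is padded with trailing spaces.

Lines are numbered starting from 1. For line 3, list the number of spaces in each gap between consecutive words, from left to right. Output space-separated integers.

Answer: 1 1

Derivation:
Line 1: ['give', 'robot'] (min_width=10, slack=7)
Line 2: ['architect', 'bright'] (min_width=16, slack=1)
Line 3: ['light', 'red', 'release'] (min_width=17, slack=0)
Line 4: ['garden', 'letter'] (min_width=13, slack=4)
Line 5: ['gentle', 'lion'] (min_width=11, slack=6)
Line 6: ['island', 'all', 'year'] (min_width=15, slack=2)
Line 7: ['book'] (min_width=4, slack=13)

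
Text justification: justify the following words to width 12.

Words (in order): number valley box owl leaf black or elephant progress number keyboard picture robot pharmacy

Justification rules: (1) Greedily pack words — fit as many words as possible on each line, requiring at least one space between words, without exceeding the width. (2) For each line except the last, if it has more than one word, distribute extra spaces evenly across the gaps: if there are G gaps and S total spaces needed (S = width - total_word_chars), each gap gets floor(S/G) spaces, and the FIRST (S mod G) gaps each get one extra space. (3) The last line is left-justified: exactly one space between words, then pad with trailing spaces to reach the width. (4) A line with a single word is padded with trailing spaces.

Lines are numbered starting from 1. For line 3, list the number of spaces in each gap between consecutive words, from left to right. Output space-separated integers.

Answer: 5

Derivation:
Line 1: ['number'] (min_width=6, slack=6)
Line 2: ['valley', 'box'] (min_width=10, slack=2)
Line 3: ['owl', 'leaf'] (min_width=8, slack=4)
Line 4: ['black', 'or'] (min_width=8, slack=4)
Line 5: ['elephant'] (min_width=8, slack=4)
Line 6: ['progress'] (min_width=8, slack=4)
Line 7: ['number'] (min_width=6, slack=6)
Line 8: ['keyboard'] (min_width=8, slack=4)
Line 9: ['picture'] (min_width=7, slack=5)
Line 10: ['robot'] (min_width=5, slack=7)
Line 11: ['pharmacy'] (min_width=8, slack=4)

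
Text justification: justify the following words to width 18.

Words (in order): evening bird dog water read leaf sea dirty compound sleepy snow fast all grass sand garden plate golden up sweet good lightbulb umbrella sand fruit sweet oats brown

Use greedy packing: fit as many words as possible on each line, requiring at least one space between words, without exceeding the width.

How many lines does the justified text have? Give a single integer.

Answer: 11

Derivation:
Line 1: ['evening', 'bird', 'dog'] (min_width=16, slack=2)
Line 2: ['water', 'read', 'leaf'] (min_width=15, slack=3)
Line 3: ['sea', 'dirty', 'compound'] (min_width=18, slack=0)
Line 4: ['sleepy', 'snow', 'fast'] (min_width=16, slack=2)
Line 5: ['all', 'grass', 'sand'] (min_width=14, slack=4)
Line 6: ['garden', 'plate'] (min_width=12, slack=6)
Line 7: ['golden', 'up', 'sweet'] (min_width=15, slack=3)
Line 8: ['good', 'lightbulb'] (min_width=14, slack=4)
Line 9: ['umbrella', 'sand'] (min_width=13, slack=5)
Line 10: ['fruit', 'sweet', 'oats'] (min_width=16, slack=2)
Line 11: ['brown'] (min_width=5, slack=13)
Total lines: 11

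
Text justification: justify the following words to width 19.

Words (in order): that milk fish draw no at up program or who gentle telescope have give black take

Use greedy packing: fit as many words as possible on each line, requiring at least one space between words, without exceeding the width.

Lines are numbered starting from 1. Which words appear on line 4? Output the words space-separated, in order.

Answer: telescope have give

Derivation:
Line 1: ['that', 'milk', 'fish', 'draw'] (min_width=19, slack=0)
Line 2: ['no', 'at', 'up', 'program', 'or'] (min_width=19, slack=0)
Line 3: ['who', 'gentle'] (min_width=10, slack=9)
Line 4: ['telescope', 'have', 'give'] (min_width=19, slack=0)
Line 5: ['black', 'take'] (min_width=10, slack=9)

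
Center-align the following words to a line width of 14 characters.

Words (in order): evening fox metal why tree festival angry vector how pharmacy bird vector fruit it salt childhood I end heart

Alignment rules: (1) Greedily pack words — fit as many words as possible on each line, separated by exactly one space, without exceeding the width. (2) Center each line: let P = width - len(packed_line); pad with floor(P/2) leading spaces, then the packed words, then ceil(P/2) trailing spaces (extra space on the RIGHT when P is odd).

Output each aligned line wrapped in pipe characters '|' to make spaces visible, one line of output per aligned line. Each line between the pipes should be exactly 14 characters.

Answer: | evening fox  |
|metal why tree|
|festival angry|
|  vector how  |
|pharmacy bird |
| vector fruit |
|   it salt    |
| childhood I  |
|  end heart   |

Derivation:
Line 1: ['evening', 'fox'] (min_width=11, slack=3)
Line 2: ['metal', 'why', 'tree'] (min_width=14, slack=0)
Line 3: ['festival', 'angry'] (min_width=14, slack=0)
Line 4: ['vector', 'how'] (min_width=10, slack=4)
Line 5: ['pharmacy', 'bird'] (min_width=13, slack=1)
Line 6: ['vector', 'fruit'] (min_width=12, slack=2)
Line 7: ['it', 'salt'] (min_width=7, slack=7)
Line 8: ['childhood', 'I'] (min_width=11, slack=3)
Line 9: ['end', 'heart'] (min_width=9, slack=5)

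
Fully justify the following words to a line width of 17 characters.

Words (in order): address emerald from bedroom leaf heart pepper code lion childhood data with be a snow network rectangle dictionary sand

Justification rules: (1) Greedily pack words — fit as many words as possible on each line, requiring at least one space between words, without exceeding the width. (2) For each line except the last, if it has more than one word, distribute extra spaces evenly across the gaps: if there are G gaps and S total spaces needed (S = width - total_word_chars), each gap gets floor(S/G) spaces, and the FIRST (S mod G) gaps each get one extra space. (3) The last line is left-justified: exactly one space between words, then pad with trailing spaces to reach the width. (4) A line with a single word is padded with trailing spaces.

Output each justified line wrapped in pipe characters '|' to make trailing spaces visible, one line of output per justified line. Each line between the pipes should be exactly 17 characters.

Answer: |address   emerald|
|from bedroom leaf|
|heart pepper code|
|lion    childhood|
|data  with  be  a|
|snow      network|
|rectangle        |
|dictionary sand  |

Derivation:
Line 1: ['address', 'emerald'] (min_width=15, slack=2)
Line 2: ['from', 'bedroom', 'leaf'] (min_width=17, slack=0)
Line 3: ['heart', 'pepper', 'code'] (min_width=17, slack=0)
Line 4: ['lion', 'childhood'] (min_width=14, slack=3)
Line 5: ['data', 'with', 'be', 'a'] (min_width=14, slack=3)
Line 6: ['snow', 'network'] (min_width=12, slack=5)
Line 7: ['rectangle'] (min_width=9, slack=8)
Line 8: ['dictionary', 'sand'] (min_width=15, slack=2)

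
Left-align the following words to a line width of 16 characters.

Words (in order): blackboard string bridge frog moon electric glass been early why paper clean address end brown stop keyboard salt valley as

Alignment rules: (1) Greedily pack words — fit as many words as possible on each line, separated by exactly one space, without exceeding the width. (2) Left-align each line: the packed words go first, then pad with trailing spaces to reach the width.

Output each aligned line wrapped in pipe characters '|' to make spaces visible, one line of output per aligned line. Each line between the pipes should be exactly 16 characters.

Answer: |blackboard      |
|string bridge   |
|frog moon       |
|electric glass  |
|been early why  |
|paper clean     |
|address end     |
|brown stop      |
|keyboard salt   |
|valley as       |

Derivation:
Line 1: ['blackboard'] (min_width=10, slack=6)
Line 2: ['string', 'bridge'] (min_width=13, slack=3)
Line 3: ['frog', 'moon'] (min_width=9, slack=7)
Line 4: ['electric', 'glass'] (min_width=14, slack=2)
Line 5: ['been', 'early', 'why'] (min_width=14, slack=2)
Line 6: ['paper', 'clean'] (min_width=11, slack=5)
Line 7: ['address', 'end'] (min_width=11, slack=5)
Line 8: ['brown', 'stop'] (min_width=10, slack=6)
Line 9: ['keyboard', 'salt'] (min_width=13, slack=3)
Line 10: ['valley', 'as'] (min_width=9, slack=7)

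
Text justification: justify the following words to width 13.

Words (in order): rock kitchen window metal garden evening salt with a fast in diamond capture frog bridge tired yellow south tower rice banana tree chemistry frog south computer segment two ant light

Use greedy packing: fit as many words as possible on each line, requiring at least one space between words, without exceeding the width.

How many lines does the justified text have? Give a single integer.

Answer: 16

Derivation:
Line 1: ['rock', 'kitchen'] (min_width=12, slack=1)
Line 2: ['window', 'metal'] (min_width=12, slack=1)
Line 3: ['garden'] (min_width=6, slack=7)
Line 4: ['evening', 'salt'] (min_width=12, slack=1)
Line 5: ['with', 'a', 'fast'] (min_width=11, slack=2)
Line 6: ['in', 'diamond'] (min_width=10, slack=3)
Line 7: ['capture', 'frog'] (min_width=12, slack=1)
Line 8: ['bridge', 'tired'] (min_width=12, slack=1)
Line 9: ['yellow', 'south'] (min_width=12, slack=1)
Line 10: ['tower', 'rice'] (min_width=10, slack=3)
Line 11: ['banana', 'tree'] (min_width=11, slack=2)
Line 12: ['chemistry'] (min_width=9, slack=4)
Line 13: ['frog', 'south'] (min_width=10, slack=3)
Line 14: ['computer'] (min_width=8, slack=5)
Line 15: ['segment', 'two'] (min_width=11, slack=2)
Line 16: ['ant', 'light'] (min_width=9, slack=4)
Total lines: 16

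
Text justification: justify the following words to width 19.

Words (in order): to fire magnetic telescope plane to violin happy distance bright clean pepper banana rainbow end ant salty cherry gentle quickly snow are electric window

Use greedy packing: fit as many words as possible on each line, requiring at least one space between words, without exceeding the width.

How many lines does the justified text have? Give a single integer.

Line 1: ['to', 'fire', 'magnetic'] (min_width=16, slack=3)
Line 2: ['telescope', 'plane', 'to'] (min_width=18, slack=1)
Line 3: ['violin', 'happy'] (min_width=12, slack=7)
Line 4: ['distance', 'bright'] (min_width=15, slack=4)
Line 5: ['clean', 'pepper', 'banana'] (min_width=19, slack=0)
Line 6: ['rainbow', 'end', 'ant'] (min_width=15, slack=4)
Line 7: ['salty', 'cherry', 'gentle'] (min_width=19, slack=0)
Line 8: ['quickly', 'snow', 'are'] (min_width=16, slack=3)
Line 9: ['electric', 'window'] (min_width=15, slack=4)
Total lines: 9

Answer: 9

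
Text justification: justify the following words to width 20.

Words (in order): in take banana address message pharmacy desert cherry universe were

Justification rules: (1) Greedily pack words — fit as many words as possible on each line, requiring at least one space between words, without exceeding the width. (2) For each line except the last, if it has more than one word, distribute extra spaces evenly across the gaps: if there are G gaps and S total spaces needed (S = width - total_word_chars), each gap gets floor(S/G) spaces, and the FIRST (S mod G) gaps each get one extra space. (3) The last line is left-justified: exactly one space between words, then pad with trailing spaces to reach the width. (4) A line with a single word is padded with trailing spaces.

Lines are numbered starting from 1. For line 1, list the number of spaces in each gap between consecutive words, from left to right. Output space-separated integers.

Line 1: ['in', 'take', 'banana'] (min_width=14, slack=6)
Line 2: ['address', 'message'] (min_width=15, slack=5)
Line 3: ['pharmacy', 'desert'] (min_width=15, slack=5)
Line 4: ['cherry', 'universe', 'were'] (min_width=20, slack=0)

Answer: 4 4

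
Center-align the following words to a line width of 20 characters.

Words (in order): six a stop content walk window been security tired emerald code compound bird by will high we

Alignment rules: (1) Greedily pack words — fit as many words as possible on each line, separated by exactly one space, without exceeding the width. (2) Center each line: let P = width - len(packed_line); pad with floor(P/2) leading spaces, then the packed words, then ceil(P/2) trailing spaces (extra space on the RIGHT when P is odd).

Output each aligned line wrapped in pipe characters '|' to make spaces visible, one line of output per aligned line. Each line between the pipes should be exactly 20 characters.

Answer: | six a stop content |
|  walk window been  |
|   security tired   |
|    emerald code    |
|  compound bird by  |
|    will high we    |

Derivation:
Line 1: ['six', 'a', 'stop', 'content'] (min_width=18, slack=2)
Line 2: ['walk', 'window', 'been'] (min_width=16, slack=4)
Line 3: ['security', 'tired'] (min_width=14, slack=6)
Line 4: ['emerald', 'code'] (min_width=12, slack=8)
Line 5: ['compound', 'bird', 'by'] (min_width=16, slack=4)
Line 6: ['will', 'high', 'we'] (min_width=12, slack=8)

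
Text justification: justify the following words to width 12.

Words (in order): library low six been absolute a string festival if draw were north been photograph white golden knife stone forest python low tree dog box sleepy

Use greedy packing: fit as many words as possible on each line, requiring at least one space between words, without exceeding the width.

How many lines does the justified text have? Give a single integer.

Answer: 14

Derivation:
Line 1: ['library', 'low'] (min_width=11, slack=1)
Line 2: ['six', 'been'] (min_width=8, slack=4)
Line 3: ['absolute', 'a'] (min_width=10, slack=2)
Line 4: ['string'] (min_width=6, slack=6)
Line 5: ['festival', 'if'] (min_width=11, slack=1)
Line 6: ['draw', 'were'] (min_width=9, slack=3)
Line 7: ['north', 'been'] (min_width=10, slack=2)
Line 8: ['photograph'] (min_width=10, slack=2)
Line 9: ['white', 'golden'] (min_width=12, slack=0)
Line 10: ['knife', 'stone'] (min_width=11, slack=1)
Line 11: ['forest'] (min_width=6, slack=6)
Line 12: ['python', 'low'] (min_width=10, slack=2)
Line 13: ['tree', 'dog', 'box'] (min_width=12, slack=0)
Line 14: ['sleepy'] (min_width=6, slack=6)
Total lines: 14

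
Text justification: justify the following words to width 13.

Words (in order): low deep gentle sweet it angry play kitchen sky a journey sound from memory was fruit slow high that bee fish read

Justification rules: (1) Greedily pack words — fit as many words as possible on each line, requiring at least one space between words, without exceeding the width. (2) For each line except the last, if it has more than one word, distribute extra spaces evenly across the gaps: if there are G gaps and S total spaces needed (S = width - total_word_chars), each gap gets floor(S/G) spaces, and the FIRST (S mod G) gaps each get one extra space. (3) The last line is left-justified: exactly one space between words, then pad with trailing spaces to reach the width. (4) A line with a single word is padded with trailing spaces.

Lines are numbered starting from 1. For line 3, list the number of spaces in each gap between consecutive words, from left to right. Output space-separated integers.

Line 1: ['low', 'deep'] (min_width=8, slack=5)
Line 2: ['gentle', 'sweet'] (min_width=12, slack=1)
Line 3: ['it', 'angry', 'play'] (min_width=13, slack=0)
Line 4: ['kitchen', 'sky', 'a'] (min_width=13, slack=0)
Line 5: ['journey', 'sound'] (min_width=13, slack=0)
Line 6: ['from', 'memory'] (min_width=11, slack=2)
Line 7: ['was', 'fruit'] (min_width=9, slack=4)
Line 8: ['slow', 'high'] (min_width=9, slack=4)
Line 9: ['that', 'bee', 'fish'] (min_width=13, slack=0)
Line 10: ['read'] (min_width=4, slack=9)

Answer: 1 1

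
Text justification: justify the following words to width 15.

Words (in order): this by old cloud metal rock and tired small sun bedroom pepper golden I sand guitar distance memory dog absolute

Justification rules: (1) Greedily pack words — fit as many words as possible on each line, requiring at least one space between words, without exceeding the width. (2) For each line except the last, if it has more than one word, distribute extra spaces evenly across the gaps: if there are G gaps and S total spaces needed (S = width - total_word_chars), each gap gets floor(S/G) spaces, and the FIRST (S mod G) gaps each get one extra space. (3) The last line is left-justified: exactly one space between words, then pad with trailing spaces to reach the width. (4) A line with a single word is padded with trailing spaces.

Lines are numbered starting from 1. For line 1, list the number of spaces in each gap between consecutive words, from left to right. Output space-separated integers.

Answer: 3 3

Derivation:
Line 1: ['this', 'by', 'old'] (min_width=11, slack=4)
Line 2: ['cloud', 'metal'] (min_width=11, slack=4)
Line 3: ['rock', 'and', 'tired'] (min_width=14, slack=1)
Line 4: ['small', 'sun'] (min_width=9, slack=6)
Line 5: ['bedroom', 'pepper'] (min_width=14, slack=1)
Line 6: ['golden', 'I', 'sand'] (min_width=13, slack=2)
Line 7: ['guitar', 'distance'] (min_width=15, slack=0)
Line 8: ['memory', 'dog'] (min_width=10, slack=5)
Line 9: ['absolute'] (min_width=8, slack=7)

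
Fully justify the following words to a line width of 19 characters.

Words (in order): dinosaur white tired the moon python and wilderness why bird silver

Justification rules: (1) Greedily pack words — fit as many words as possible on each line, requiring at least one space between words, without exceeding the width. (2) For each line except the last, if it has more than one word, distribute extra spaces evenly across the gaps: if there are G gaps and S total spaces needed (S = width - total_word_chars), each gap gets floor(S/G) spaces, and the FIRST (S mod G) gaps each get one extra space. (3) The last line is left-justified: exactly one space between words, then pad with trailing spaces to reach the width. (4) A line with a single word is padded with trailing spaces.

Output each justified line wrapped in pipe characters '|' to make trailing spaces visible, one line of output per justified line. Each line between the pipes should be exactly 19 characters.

Line 1: ['dinosaur', 'white'] (min_width=14, slack=5)
Line 2: ['tired', 'the', 'moon'] (min_width=14, slack=5)
Line 3: ['python', 'and'] (min_width=10, slack=9)
Line 4: ['wilderness', 'why', 'bird'] (min_width=19, slack=0)
Line 5: ['silver'] (min_width=6, slack=13)

Answer: |dinosaur      white|
|tired    the   moon|
|python          and|
|wilderness why bird|
|silver             |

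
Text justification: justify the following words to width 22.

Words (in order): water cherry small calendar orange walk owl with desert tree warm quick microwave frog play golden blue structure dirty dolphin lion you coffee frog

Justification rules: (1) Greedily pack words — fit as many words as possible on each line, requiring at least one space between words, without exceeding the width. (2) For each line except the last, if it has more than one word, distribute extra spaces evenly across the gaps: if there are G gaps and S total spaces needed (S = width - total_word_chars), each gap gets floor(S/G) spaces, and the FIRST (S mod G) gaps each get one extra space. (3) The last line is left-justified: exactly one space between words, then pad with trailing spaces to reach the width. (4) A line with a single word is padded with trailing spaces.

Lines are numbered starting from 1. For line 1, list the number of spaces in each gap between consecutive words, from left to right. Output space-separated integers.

Answer: 3 3

Derivation:
Line 1: ['water', 'cherry', 'small'] (min_width=18, slack=4)
Line 2: ['calendar', 'orange', 'walk'] (min_width=20, slack=2)
Line 3: ['owl', 'with', 'desert', 'tree'] (min_width=20, slack=2)
Line 4: ['warm', 'quick', 'microwave'] (min_width=20, slack=2)
Line 5: ['frog', 'play', 'golden', 'blue'] (min_width=21, slack=1)
Line 6: ['structure', 'dirty'] (min_width=15, slack=7)
Line 7: ['dolphin', 'lion', 'you'] (min_width=16, slack=6)
Line 8: ['coffee', 'frog'] (min_width=11, slack=11)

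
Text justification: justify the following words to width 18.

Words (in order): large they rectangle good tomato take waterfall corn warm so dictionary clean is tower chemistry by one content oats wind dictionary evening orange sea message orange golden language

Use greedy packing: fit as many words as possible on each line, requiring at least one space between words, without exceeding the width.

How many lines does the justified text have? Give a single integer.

Line 1: ['large', 'they'] (min_width=10, slack=8)
Line 2: ['rectangle', 'good'] (min_width=14, slack=4)
Line 3: ['tomato', 'take'] (min_width=11, slack=7)
Line 4: ['waterfall', 'corn'] (min_width=14, slack=4)
Line 5: ['warm', 'so', 'dictionary'] (min_width=18, slack=0)
Line 6: ['clean', 'is', 'tower'] (min_width=14, slack=4)
Line 7: ['chemistry', 'by', 'one'] (min_width=16, slack=2)
Line 8: ['content', 'oats', 'wind'] (min_width=17, slack=1)
Line 9: ['dictionary', 'evening'] (min_width=18, slack=0)
Line 10: ['orange', 'sea', 'message'] (min_width=18, slack=0)
Line 11: ['orange', 'golden'] (min_width=13, slack=5)
Line 12: ['language'] (min_width=8, slack=10)
Total lines: 12

Answer: 12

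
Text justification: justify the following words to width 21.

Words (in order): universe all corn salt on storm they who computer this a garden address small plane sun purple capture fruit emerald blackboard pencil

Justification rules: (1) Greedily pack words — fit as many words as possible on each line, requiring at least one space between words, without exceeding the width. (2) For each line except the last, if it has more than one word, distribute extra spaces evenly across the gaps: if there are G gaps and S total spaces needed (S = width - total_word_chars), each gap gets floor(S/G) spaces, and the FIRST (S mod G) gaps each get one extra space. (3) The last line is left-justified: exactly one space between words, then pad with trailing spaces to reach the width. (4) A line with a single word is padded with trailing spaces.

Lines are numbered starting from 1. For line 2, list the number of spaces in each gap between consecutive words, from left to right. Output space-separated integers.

Answer: 2 2 2

Derivation:
Line 1: ['universe', 'all', 'corn'] (min_width=17, slack=4)
Line 2: ['salt', 'on', 'storm', 'they'] (min_width=18, slack=3)
Line 3: ['who', 'computer', 'this', 'a'] (min_width=19, slack=2)
Line 4: ['garden', 'address', 'small'] (min_width=20, slack=1)
Line 5: ['plane', 'sun', 'purple'] (min_width=16, slack=5)
Line 6: ['capture', 'fruit', 'emerald'] (min_width=21, slack=0)
Line 7: ['blackboard', 'pencil'] (min_width=17, slack=4)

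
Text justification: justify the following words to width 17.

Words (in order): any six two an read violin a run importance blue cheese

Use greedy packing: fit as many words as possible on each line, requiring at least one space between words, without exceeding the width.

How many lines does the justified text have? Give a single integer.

Answer: 4

Derivation:
Line 1: ['any', 'six', 'two', 'an'] (min_width=14, slack=3)
Line 2: ['read', 'violin', 'a', 'run'] (min_width=17, slack=0)
Line 3: ['importance', 'blue'] (min_width=15, slack=2)
Line 4: ['cheese'] (min_width=6, slack=11)
Total lines: 4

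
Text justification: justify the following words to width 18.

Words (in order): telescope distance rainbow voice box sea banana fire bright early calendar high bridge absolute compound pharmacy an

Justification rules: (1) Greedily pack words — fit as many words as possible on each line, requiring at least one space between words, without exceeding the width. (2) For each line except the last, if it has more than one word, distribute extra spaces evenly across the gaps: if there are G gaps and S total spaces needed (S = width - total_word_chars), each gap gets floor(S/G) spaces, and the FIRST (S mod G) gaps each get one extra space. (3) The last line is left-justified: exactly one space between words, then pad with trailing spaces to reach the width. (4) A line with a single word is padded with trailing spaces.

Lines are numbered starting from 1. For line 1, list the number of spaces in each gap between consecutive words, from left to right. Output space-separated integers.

Answer: 1

Derivation:
Line 1: ['telescope', 'distance'] (min_width=18, slack=0)
Line 2: ['rainbow', 'voice', 'box'] (min_width=17, slack=1)
Line 3: ['sea', 'banana', 'fire'] (min_width=15, slack=3)
Line 4: ['bright', 'early'] (min_width=12, slack=6)
Line 5: ['calendar', 'high'] (min_width=13, slack=5)
Line 6: ['bridge', 'absolute'] (min_width=15, slack=3)
Line 7: ['compound', 'pharmacy'] (min_width=17, slack=1)
Line 8: ['an'] (min_width=2, slack=16)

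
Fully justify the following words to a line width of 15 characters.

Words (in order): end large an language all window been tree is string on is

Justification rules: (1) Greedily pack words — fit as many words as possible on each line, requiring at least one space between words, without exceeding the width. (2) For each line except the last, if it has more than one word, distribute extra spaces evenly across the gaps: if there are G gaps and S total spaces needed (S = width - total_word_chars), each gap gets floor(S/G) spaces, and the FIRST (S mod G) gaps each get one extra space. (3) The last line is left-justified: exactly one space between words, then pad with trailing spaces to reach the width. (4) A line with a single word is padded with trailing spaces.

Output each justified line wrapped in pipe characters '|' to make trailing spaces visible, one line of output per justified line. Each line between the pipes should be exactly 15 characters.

Answer: |end   large  an|
|language    all|
|window     been|
|tree  is string|
|on is          |

Derivation:
Line 1: ['end', 'large', 'an'] (min_width=12, slack=3)
Line 2: ['language', 'all'] (min_width=12, slack=3)
Line 3: ['window', 'been'] (min_width=11, slack=4)
Line 4: ['tree', 'is', 'string'] (min_width=14, slack=1)
Line 5: ['on', 'is'] (min_width=5, slack=10)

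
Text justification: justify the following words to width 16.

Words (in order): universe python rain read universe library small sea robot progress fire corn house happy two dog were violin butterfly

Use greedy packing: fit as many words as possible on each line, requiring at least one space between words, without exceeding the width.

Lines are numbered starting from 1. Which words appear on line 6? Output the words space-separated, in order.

Line 1: ['universe', 'python'] (min_width=15, slack=1)
Line 2: ['rain', 'read'] (min_width=9, slack=7)
Line 3: ['universe', 'library'] (min_width=16, slack=0)
Line 4: ['small', 'sea', 'robot'] (min_width=15, slack=1)
Line 5: ['progress', 'fire'] (min_width=13, slack=3)
Line 6: ['corn', 'house', 'happy'] (min_width=16, slack=0)
Line 7: ['two', 'dog', 'were'] (min_width=12, slack=4)
Line 8: ['violin', 'butterfly'] (min_width=16, slack=0)

Answer: corn house happy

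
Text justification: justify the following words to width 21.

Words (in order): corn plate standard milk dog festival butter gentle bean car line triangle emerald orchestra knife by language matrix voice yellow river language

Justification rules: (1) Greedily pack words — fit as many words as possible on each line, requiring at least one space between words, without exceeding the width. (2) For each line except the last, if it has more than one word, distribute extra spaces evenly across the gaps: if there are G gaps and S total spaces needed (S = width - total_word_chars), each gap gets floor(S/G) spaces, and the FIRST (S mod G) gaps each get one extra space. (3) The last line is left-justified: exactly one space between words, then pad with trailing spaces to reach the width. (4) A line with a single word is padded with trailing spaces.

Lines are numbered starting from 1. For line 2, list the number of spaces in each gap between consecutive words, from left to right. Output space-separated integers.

Line 1: ['corn', 'plate', 'standard'] (min_width=19, slack=2)
Line 2: ['milk', 'dog', 'festival'] (min_width=17, slack=4)
Line 3: ['butter', 'gentle', 'bean'] (min_width=18, slack=3)
Line 4: ['car', 'line', 'triangle'] (min_width=17, slack=4)
Line 5: ['emerald', 'orchestra'] (min_width=17, slack=4)
Line 6: ['knife', 'by', 'language'] (min_width=17, slack=4)
Line 7: ['matrix', 'voice', 'yellow'] (min_width=19, slack=2)
Line 8: ['river', 'language'] (min_width=14, slack=7)

Answer: 3 3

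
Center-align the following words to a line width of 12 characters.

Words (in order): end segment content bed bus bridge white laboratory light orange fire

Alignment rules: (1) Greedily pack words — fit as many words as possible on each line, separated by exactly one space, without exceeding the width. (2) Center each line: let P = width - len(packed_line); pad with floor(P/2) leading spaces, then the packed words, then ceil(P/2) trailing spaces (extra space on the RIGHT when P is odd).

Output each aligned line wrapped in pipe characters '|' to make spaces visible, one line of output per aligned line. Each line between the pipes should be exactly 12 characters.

Line 1: ['end', 'segment'] (min_width=11, slack=1)
Line 2: ['content', 'bed'] (min_width=11, slack=1)
Line 3: ['bus', 'bridge'] (min_width=10, slack=2)
Line 4: ['white'] (min_width=5, slack=7)
Line 5: ['laboratory'] (min_width=10, slack=2)
Line 6: ['light', 'orange'] (min_width=12, slack=0)
Line 7: ['fire'] (min_width=4, slack=8)

Answer: |end segment |
|content bed |
| bus bridge |
|   white    |
| laboratory |
|light orange|
|    fire    |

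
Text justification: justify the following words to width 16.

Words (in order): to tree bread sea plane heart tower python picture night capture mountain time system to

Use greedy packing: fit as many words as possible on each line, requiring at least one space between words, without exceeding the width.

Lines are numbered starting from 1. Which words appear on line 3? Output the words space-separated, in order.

Line 1: ['to', 'tree', 'bread'] (min_width=13, slack=3)
Line 2: ['sea', 'plane', 'heart'] (min_width=15, slack=1)
Line 3: ['tower', 'python'] (min_width=12, slack=4)
Line 4: ['picture', 'night'] (min_width=13, slack=3)
Line 5: ['capture', 'mountain'] (min_width=16, slack=0)
Line 6: ['time', 'system', 'to'] (min_width=14, slack=2)

Answer: tower python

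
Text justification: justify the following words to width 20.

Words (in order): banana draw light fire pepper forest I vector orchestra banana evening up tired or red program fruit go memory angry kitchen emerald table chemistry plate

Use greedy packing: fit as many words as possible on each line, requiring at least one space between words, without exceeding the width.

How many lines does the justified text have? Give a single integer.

Answer: 9

Derivation:
Line 1: ['banana', 'draw', 'light'] (min_width=17, slack=3)
Line 2: ['fire', 'pepper', 'forest', 'I'] (min_width=20, slack=0)
Line 3: ['vector', 'orchestra'] (min_width=16, slack=4)
Line 4: ['banana', 'evening', 'up'] (min_width=17, slack=3)
Line 5: ['tired', 'or', 'red', 'program'] (min_width=20, slack=0)
Line 6: ['fruit', 'go', 'memory'] (min_width=15, slack=5)
Line 7: ['angry', 'kitchen'] (min_width=13, slack=7)
Line 8: ['emerald', 'table'] (min_width=13, slack=7)
Line 9: ['chemistry', 'plate'] (min_width=15, slack=5)
Total lines: 9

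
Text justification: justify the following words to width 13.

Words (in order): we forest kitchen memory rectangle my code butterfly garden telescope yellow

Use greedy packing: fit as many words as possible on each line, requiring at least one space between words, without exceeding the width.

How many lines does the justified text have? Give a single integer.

Answer: 9

Derivation:
Line 1: ['we', 'forest'] (min_width=9, slack=4)
Line 2: ['kitchen'] (min_width=7, slack=6)
Line 3: ['memory'] (min_width=6, slack=7)
Line 4: ['rectangle', 'my'] (min_width=12, slack=1)
Line 5: ['code'] (min_width=4, slack=9)
Line 6: ['butterfly'] (min_width=9, slack=4)
Line 7: ['garden'] (min_width=6, slack=7)
Line 8: ['telescope'] (min_width=9, slack=4)
Line 9: ['yellow'] (min_width=6, slack=7)
Total lines: 9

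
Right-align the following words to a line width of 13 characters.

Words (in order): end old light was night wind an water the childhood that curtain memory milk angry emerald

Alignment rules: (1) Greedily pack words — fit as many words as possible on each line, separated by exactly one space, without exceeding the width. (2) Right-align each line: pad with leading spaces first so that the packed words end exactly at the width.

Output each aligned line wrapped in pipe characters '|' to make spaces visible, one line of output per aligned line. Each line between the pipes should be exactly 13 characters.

Answer: |end old light|
|    was night|
|wind an water|
|the childhood|
| that curtain|
|  memory milk|
|angry emerald|

Derivation:
Line 1: ['end', 'old', 'light'] (min_width=13, slack=0)
Line 2: ['was', 'night'] (min_width=9, slack=4)
Line 3: ['wind', 'an', 'water'] (min_width=13, slack=0)
Line 4: ['the', 'childhood'] (min_width=13, slack=0)
Line 5: ['that', 'curtain'] (min_width=12, slack=1)
Line 6: ['memory', 'milk'] (min_width=11, slack=2)
Line 7: ['angry', 'emerald'] (min_width=13, slack=0)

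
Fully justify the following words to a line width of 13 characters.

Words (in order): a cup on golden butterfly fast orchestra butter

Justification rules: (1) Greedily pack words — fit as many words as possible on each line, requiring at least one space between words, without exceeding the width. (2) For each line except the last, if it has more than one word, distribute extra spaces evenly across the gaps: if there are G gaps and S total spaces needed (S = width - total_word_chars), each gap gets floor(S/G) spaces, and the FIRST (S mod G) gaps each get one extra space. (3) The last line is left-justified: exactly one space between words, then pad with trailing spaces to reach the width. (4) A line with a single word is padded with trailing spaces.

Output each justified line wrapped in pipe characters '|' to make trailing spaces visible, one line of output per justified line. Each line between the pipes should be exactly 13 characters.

Answer: |a    cup   on|
|golden       |
|butterfly    |
|fast         |
|orchestra    |
|butter       |

Derivation:
Line 1: ['a', 'cup', 'on'] (min_width=8, slack=5)
Line 2: ['golden'] (min_width=6, slack=7)
Line 3: ['butterfly'] (min_width=9, slack=4)
Line 4: ['fast'] (min_width=4, slack=9)
Line 5: ['orchestra'] (min_width=9, slack=4)
Line 6: ['butter'] (min_width=6, slack=7)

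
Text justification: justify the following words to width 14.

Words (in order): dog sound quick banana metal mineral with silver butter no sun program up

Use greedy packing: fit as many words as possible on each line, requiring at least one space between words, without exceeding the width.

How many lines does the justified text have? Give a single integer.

Answer: 6

Derivation:
Line 1: ['dog', 'sound'] (min_width=9, slack=5)
Line 2: ['quick', 'banana'] (min_width=12, slack=2)
Line 3: ['metal', 'mineral'] (min_width=13, slack=1)
Line 4: ['with', 'silver'] (min_width=11, slack=3)
Line 5: ['butter', 'no', 'sun'] (min_width=13, slack=1)
Line 6: ['program', 'up'] (min_width=10, slack=4)
Total lines: 6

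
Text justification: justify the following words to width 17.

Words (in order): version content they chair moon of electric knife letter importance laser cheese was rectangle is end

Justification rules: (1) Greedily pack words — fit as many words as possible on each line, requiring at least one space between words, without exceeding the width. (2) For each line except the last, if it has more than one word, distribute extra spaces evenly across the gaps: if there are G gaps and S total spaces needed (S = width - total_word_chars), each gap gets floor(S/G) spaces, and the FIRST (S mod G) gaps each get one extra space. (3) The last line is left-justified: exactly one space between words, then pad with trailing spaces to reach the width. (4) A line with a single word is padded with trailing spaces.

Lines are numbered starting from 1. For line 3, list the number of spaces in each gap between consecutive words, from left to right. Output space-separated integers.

Answer: 1 1

Derivation:
Line 1: ['version', 'content'] (min_width=15, slack=2)
Line 2: ['they', 'chair', 'moon'] (min_width=15, slack=2)
Line 3: ['of', 'electric', 'knife'] (min_width=17, slack=0)
Line 4: ['letter', 'importance'] (min_width=17, slack=0)
Line 5: ['laser', 'cheese', 'was'] (min_width=16, slack=1)
Line 6: ['rectangle', 'is', 'end'] (min_width=16, slack=1)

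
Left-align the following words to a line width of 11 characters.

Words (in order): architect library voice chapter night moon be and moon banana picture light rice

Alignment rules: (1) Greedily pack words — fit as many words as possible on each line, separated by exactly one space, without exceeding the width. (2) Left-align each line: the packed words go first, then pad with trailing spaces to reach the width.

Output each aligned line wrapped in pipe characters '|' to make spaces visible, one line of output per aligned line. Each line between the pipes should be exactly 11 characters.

Answer: |architect  |
|library    |
|voice      |
|chapter    |
|night moon |
|be and moon|
|banana     |
|picture    |
|light rice |

Derivation:
Line 1: ['architect'] (min_width=9, slack=2)
Line 2: ['library'] (min_width=7, slack=4)
Line 3: ['voice'] (min_width=5, slack=6)
Line 4: ['chapter'] (min_width=7, slack=4)
Line 5: ['night', 'moon'] (min_width=10, slack=1)
Line 6: ['be', 'and', 'moon'] (min_width=11, slack=0)
Line 7: ['banana'] (min_width=6, slack=5)
Line 8: ['picture'] (min_width=7, slack=4)
Line 9: ['light', 'rice'] (min_width=10, slack=1)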